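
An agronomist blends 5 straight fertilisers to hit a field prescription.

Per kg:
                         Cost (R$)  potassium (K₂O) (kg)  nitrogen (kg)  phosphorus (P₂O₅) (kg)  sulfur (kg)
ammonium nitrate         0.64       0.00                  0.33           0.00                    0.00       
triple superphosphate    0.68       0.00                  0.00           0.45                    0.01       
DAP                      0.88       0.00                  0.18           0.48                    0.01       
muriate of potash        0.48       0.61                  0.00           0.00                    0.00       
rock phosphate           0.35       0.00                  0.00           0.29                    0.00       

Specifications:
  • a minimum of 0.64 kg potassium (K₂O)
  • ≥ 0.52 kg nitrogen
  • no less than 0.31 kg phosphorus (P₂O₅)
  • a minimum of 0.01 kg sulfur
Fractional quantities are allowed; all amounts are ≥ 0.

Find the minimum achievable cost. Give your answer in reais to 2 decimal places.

Treat it as an LP. Let x1 = kg of ammonium nitrate, x2 = kg of triple superphosphate, x3 = kg of DAP, x4 = kg of muriate of potash, x5 = kg of rock phosphate.
Minimize 0.64x1 + 0.68x2 + 0.88x3 + 0.48x4 + 0.35x5 with:
  0.61x4 ≥ 0.64   (potassium (K₂O))
  0.33x1 + 0.18x3 ≥ 0.52   (nitrogen)
  0.45x2 + 0.48x3 + 0.29x5 ≥ 0.31   (phosphorus (P₂O₅))
  0.01x2 + 0.01x3 ≥ 0.01   (sulfur)
  x1, x2, x3, x4, x5 ≥ 0.
At the optimum only ammonium nitrate, DAP, muriate of potash are positive (triple superphosphate, rock phosphate = 0). The potassium (K₂O), nitrogen, sulfur requirements are met with equality.
So ammonium nitrate = 1.03 kg, DAP = 1 kg, muriate of potash = 1.049 kg.
Hence cost = 0.64·1.03 + 0.88·1 + 0.48·1.049 = R$2.0427.

R$2.04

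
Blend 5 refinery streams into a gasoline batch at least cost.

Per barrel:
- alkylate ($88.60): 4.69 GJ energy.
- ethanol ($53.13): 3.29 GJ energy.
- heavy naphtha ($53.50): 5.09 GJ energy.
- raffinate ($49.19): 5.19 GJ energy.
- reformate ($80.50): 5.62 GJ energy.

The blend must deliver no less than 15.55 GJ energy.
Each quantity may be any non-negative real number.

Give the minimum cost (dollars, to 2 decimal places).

Treat it as an LP. Let x1 = barrels of alkylate, x2 = barrels of ethanol, x3 = barrels of heavy naphtha, x4 = barrels of raffinate, x5 = barrels of reformate.
min 88.6x1 + 53.13x2 + 53.5x3 + 49.19x4 + 80.5x5 s.t.:
  4.69x1 + 3.29x2 + 5.09x3 + 5.19x4 + 5.62x5 ≥ 15.55   (energy)
  x1, x2, x3, x4, x5 ≥ 0.
The cheapest feasible vertex uses only raffinate; alkylate, ethanol, heavy naphtha, reformate are not used. Binding constraint: energy.
So raffinate = 2.9961 barrels.
Cost = 49.19·2.9961 = 147.3782.

$147.38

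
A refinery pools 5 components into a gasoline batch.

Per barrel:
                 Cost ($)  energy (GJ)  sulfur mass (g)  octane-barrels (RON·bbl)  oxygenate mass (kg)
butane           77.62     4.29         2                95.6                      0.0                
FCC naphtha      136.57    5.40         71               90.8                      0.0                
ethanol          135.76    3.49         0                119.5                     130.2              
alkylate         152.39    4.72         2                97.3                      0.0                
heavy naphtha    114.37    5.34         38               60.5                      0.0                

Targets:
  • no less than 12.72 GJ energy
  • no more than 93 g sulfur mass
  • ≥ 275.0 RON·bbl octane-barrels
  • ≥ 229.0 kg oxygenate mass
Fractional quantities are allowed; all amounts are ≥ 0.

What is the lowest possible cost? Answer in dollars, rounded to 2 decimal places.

Treat it as an LP. Let x1 = barrels of butane, x2 = barrels of FCC naphtha, x3 = barrels of ethanol, x4 = barrels of alkylate, x5 = barrels of heavy naphtha.
Minimize 77.62x1 + 136.57x2 + 135.76x3 + 152.39x4 + 114.37x5 s.t.:
  4.29x1 + 5.4x2 + 3.49x3 + 4.72x4 + 5.34x5 ≥ 12.72   (energy)
  2x1 + 71x2 + 2x4 + 38x5 ≤ 93   (sulfur mass)
  95.6x1 + 90.8x2 + 119.5x3 + 97.3x4 + 60.5x5 ≥ 275   (octane-barrels)
  130.2x3 ≥ 229   (oxygenate mass)
  x1, x2, x3, x4, x5 ≥ 0.
The cheapest feasible vertex uses only butane, ethanol; FCC naphtha, alkylate, heavy naphtha are not used. There the energy and oxygenate mass constraints are tight.
So butane = 1.5342 barrels, ethanol = 1.7588 barrels.
Total cost: 77.62·1.5342 + 135.76·1.7588 = 357.8593.

$357.86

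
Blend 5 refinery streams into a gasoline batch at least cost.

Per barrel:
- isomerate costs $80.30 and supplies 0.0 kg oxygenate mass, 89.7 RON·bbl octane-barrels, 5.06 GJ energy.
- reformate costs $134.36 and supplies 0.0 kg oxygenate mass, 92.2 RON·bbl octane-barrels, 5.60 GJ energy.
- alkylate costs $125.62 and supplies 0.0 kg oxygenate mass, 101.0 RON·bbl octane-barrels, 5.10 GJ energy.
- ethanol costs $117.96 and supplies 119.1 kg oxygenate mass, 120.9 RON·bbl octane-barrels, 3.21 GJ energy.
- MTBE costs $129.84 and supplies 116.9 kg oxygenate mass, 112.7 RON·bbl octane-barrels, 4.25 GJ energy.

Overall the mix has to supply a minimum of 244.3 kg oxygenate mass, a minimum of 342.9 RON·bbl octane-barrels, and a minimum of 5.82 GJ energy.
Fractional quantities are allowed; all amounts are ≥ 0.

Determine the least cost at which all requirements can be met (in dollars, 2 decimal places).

$326.92

Treat it as an LP. Let x1 = barrels of isomerate, x2 = barrels of reformate, x3 = barrels of alkylate, x4 = barrels of ethanol, x5 = barrels of MTBE.
Minimize 80.3x1 + 134.36x2 + 125.62x3 + 117.96x4 + 129.84x5 s.t.:
  119.1x4 + 116.9x5 ≥ 244.3   (oxygenate mass)
  89.7x1 + 92.2x2 + 101x3 + 120.9x4 + 112.7x5 ≥ 342.9   (octane-barrels)
  5.06x1 + 5.6x2 + 5.1x3 + 3.21x4 + 4.25x5 ≥ 5.82   (energy)
  x1, x2, x3, x4, x5 ≥ 0.
The optimal basis is {isomerate, ethanol}; reformate, alkylate, MTBE drop out. There the oxygenate mass and octane-barrels constraints are tight.
Optimal quantities: isomerate = 1.0581 barrels, ethanol = 2.0512 barrels.
Hence cost = 80.3·1.0581 + 117.96·2.0512 = $326.92498.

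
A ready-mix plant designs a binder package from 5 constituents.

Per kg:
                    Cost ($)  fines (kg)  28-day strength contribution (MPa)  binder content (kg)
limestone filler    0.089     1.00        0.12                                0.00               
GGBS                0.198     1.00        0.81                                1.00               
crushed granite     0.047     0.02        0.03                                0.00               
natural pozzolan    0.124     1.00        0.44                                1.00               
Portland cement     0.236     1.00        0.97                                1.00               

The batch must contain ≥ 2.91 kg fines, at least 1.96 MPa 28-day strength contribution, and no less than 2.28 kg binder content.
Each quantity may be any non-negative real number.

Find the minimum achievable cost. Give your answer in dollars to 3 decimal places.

$0.497

Let x1 = kg of limestone filler, x2 = kg of GGBS, x3 = kg of crushed granite, x4 = kg of natural pozzolan, x5 = kg of Portland cement.
min 0.089x1 + 0.198x2 + 0.047x3 + 0.124x4 + 0.236x5 subject to:
  1x1 + 1x2 + 0.02x3 + 1x4 + 1x5 ≥ 2.91   (fines)
  0.12x1 + 0.81x2 + 0.03x3 + 0.44x4 + 0.97x5 ≥ 1.96   (28-day strength contribution)
  1x2 + 1x4 + 1x5 ≥ 2.28   (binder content)
  x1, x2, x3, x4, x5 ≥ 0.
The cheapest feasible vertex uses only GGBS, natural pozzolan; limestone filler, crushed granite, Portland cement are not used. Binding constraints: fines and 28-day strength contribution.
Solving gives x2 = 1.837, x4 = 1.073.
Cost = 0.198·1.837 + 0.124·1.073 = 0.49678.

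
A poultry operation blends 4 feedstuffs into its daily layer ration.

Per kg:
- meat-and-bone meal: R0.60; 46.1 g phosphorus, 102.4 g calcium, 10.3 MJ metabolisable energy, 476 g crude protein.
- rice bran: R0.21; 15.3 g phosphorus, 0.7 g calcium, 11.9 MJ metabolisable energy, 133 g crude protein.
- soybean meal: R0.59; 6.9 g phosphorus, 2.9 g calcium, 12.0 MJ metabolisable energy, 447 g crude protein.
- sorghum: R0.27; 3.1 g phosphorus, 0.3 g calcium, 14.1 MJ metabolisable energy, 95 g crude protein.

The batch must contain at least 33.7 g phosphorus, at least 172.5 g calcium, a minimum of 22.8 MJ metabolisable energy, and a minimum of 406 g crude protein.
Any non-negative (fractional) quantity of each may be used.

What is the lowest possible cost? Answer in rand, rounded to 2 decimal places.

Let x1 = kg of meat-and-bone meal, x2 = kg of rice bran, x3 = kg of soybean meal, x4 = kg of sorghum.
min 0.6x1 + 0.21x2 + 0.59x3 + 0.27x4 s.t.:
  46.1x1 + 15.3x2 + 6.9x3 + 3.1x4 ≥ 33.7   (phosphorus)
  102.4x1 + 0.7x2 + 2.9x3 + 0.3x4 ≥ 172.5   (calcium)
  10.3x1 + 11.9x2 + 12x3 + 14.1x4 ≥ 22.8   (metabolisable energy)
  476x1 + 133x2 + 447x3 + 95x4 ≥ 406   (crude protein)
  x1, x2, x3, x4 ≥ 0.
The optimal basis is {meat-and-bone meal, rice bran}; soybean meal, sorghum drop out. Binding constraints: calcium and metabolisable energy.
Solving gives x1 = 1.681, x2 = 0.4606.
Total cost: 0.6·1.681 + 0.21·0.4606 = 1.1053.

R1.11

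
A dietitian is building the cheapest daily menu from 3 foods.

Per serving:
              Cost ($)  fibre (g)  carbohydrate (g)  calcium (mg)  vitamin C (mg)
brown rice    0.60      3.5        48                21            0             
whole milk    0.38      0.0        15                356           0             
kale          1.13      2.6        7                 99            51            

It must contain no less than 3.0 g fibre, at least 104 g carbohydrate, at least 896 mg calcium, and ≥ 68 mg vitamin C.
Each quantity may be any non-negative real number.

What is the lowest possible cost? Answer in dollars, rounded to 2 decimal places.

$3.09

Let x1 = servings of brown rice, x2 = servings of whole milk, x3 = servings of kale.
min 0.6x1 + 0.38x2 + 1.13x3 with:
  3.5x1 + 2.6x3 ≥ 3   (fibre)
  48x1 + 15x2 + 7x3 ≥ 104   (carbohydrate)
  21x1 + 356x2 + 99x3 ≥ 896   (calcium)
  51x3 ≥ 68   (vitamin C)
  x1, x2, x3 ≥ 0.
All 3 inputs are positive at the optimum. Binding constraints: carbohydrate, calcium, vitamin C.
Optimal quantities: brown rice = 1.326 servings, whole milk = 2.068 servings, kale = 1.333 servings.
Cost = 0.6·1.326 + 0.38·2.068 + 1.13·1.333 = 3.0877.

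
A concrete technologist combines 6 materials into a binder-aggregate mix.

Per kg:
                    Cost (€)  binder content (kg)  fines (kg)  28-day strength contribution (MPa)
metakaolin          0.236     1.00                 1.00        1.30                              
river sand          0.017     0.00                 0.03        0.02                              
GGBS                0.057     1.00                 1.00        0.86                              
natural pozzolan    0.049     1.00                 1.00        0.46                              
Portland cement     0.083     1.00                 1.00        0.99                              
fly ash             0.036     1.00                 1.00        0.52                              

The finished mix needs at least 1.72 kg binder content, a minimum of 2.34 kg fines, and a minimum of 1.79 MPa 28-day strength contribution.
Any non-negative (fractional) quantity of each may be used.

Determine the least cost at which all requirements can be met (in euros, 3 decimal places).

This is a linear program. Let x1 = kg of metakaolin, x2 = kg of river sand, x3 = kg of GGBS, x4 = kg of natural pozzolan, x5 = kg of Portland cement, x6 = kg of fly ash.
min 0.236x1 + 0.017x2 + 0.057x3 + 0.049x4 + 0.083x5 + 0.036x6 s.t.:
  1x1 + 1x3 + 1x4 + 1x5 + 1x6 ≥ 1.72   (binder content)
  1x1 + 0.03x2 + 1x3 + 1x4 + 1x5 + 1x6 ≥ 2.34   (fines)
  1.3x1 + 0.02x2 + 0.86x3 + 0.46x4 + 0.99x5 + 0.52x6 ≥ 1.79   (28-day strength contribution)
  x1, x2, x3, x4, x5, x6 ≥ 0.
The optimal basis is {GGBS, fly ash}; metakaolin, river sand, natural pozzolan, Portland cement drop out. Binding constraints: fines and 28-day strength contribution.
So GGBS = 1.686 kg, fly ash = 0.6541 kg.
Hence cost = 0.057·1.686 + 0.036·0.6541 = €0.11965.

€0.120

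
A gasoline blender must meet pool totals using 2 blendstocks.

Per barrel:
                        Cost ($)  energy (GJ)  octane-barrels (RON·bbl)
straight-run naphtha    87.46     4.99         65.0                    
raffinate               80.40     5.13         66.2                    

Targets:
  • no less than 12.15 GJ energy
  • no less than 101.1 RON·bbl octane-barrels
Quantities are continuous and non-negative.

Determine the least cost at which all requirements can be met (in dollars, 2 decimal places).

Let x1 = barrels of straight-run naphtha, x2 = barrels of raffinate.
Minimise 87.46x1 + 80.4x2 s.t.:
  4.99x1 + 5.13x2 ≥ 12.15   (energy)
  65x1 + 66.2x2 ≥ 101.1   (octane-barrels)
  x1, x2 ≥ 0.
The cheapest feasible vertex uses only raffinate; straight-run naphtha is not used. Binding constraint: energy.
Solving gives x2 = 2.3684.
Hence cost = 80.4·2.3684 = $190.4194.

$190.42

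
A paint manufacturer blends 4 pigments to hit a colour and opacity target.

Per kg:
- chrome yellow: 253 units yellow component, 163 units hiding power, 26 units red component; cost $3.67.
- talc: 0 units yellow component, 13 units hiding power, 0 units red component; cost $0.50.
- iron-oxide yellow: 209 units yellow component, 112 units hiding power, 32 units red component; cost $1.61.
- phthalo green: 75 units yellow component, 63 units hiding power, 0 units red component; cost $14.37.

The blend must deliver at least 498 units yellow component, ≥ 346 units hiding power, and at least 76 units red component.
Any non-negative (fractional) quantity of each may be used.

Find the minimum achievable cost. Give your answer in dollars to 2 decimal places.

Let x1 = kg of chrome yellow, x2 = kg of talc, x3 = kg of iron-oxide yellow, x4 = kg of phthalo green.
Minimise 3.67x1 + 0.5x2 + 1.61x3 + 14.37x4 with:
  253x1 + 209x3 + 75x4 ≥ 498   (yellow component)
  163x1 + 13x2 + 112x3 + 63x4 ≥ 346   (hiding power)
  26x1 + 32x3 ≥ 76   (red component)
  x1, x2, x3, x4 ≥ 0.
The cheapest feasible vertex uses only iron-oxide yellow; chrome yellow, talc, phthalo green are not used. The hiding power requirement is met with equality.
Solving gives x3 = 3.089.
Objective = 1.61·3.089 = 4.9733.

$4.97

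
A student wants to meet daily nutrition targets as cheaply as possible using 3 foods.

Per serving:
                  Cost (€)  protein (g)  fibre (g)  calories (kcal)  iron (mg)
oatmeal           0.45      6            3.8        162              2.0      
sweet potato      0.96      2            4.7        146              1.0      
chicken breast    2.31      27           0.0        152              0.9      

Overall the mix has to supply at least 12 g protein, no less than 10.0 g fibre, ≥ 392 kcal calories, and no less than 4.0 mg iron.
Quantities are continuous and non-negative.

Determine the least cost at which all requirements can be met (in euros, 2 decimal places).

Let x1 = servings of oatmeal, x2 = servings of sweet potato, x3 = servings of chicken breast.
Minimize 0.45x1 + 0.96x2 + 2.31x3 with:
  6x1 + 2x2 + 27x3 ≥ 12   (protein)
  3.8x1 + 4.7x2 ≥ 10   (fibre)
  162x1 + 146x2 + 152x3 ≥ 392   (calories)
  2x1 + 1x2 + 0.9x3 ≥ 4   (iron)
  x1, x2, x3 ≥ 0.
The cheapest feasible vertex uses only oatmeal; sweet potato, chicken breast are not used. There the fibre constraint is tight.
So oatmeal = 2.632 servings.
Total cost: 0.45·2.632 = 1.1844.

€1.18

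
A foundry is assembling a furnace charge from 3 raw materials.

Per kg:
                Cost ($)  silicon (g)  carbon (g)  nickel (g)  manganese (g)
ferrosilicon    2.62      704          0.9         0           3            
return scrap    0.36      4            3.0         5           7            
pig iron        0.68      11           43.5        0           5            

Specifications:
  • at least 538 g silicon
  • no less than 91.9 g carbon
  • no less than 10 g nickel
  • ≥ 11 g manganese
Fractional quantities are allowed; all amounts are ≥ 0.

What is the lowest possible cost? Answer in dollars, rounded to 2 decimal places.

Set it up as a linear program. Let x1 = kg of ferrosilicon, x2 = kg of return scrap, x3 = kg of pig iron.
min 2.62x1 + 0.36x2 + 0.68x3 with:
  704x1 + 4x2 + 11x3 ≥ 538   (silicon)
  0.9x1 + 3x2 + 43.5x3 ≥ 91.9   (carbon)
  5x2 ≥ 10   (nickel)
  3x1 + 7x2 + 5x3 ≥ 11   (manganese)
  x1, x2, x3 ≥ 0.
All 3 inputs are positive at the optimum. The silicon, carbon, nickel requirements are met with equality.
Solving gives x1 = 0.7222, x2 = 2, x3 = 1.96.
Objective = 2.62·0.7222 + 0.36·2 + 0.68·1.96 = 3.94496.

$3.94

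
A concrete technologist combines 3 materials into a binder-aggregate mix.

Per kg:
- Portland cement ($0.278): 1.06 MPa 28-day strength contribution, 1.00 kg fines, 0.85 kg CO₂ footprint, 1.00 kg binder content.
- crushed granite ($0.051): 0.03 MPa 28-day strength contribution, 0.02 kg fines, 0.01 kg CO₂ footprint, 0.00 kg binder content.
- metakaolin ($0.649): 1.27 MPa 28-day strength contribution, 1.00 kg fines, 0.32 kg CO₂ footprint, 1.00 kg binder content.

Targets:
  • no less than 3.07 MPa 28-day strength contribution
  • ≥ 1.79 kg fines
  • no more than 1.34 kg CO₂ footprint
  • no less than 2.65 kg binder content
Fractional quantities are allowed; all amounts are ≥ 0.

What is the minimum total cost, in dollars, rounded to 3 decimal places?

$1.375

Set it up as a linear program. Let x1 = kg of Portland cement, x2 = kg of crushed granite, x3 = kg of metakaolin.
Minimize 0.278x1 + 0.051x2 + 0.649x3 with:
  1.06x1 + 0.03x2 + 1.27x3 ≥ 3.07   (28-day strength contribution)
  1x1 + 0.02x2 + 1x3 ≥ 1.79   (fines)
  0.85x1 + 0.01x2 + 0.32x3 ≤ 1.34   (CO₂ footprint)
  1x1 + 1x3 ≥ 2.65   (binder content)
  x1, x2, x3 ≥ 0.
The optimal basis is {Portland cement, metakaolin}; crushed granite drops out. Binding constraints: CO₂ footprint and binder content.
That vertex is x1 = 0.9283, x3 = 1.7217.
Objective = 0.278·0.9283 + 0.649·1.7217 = 1.37545.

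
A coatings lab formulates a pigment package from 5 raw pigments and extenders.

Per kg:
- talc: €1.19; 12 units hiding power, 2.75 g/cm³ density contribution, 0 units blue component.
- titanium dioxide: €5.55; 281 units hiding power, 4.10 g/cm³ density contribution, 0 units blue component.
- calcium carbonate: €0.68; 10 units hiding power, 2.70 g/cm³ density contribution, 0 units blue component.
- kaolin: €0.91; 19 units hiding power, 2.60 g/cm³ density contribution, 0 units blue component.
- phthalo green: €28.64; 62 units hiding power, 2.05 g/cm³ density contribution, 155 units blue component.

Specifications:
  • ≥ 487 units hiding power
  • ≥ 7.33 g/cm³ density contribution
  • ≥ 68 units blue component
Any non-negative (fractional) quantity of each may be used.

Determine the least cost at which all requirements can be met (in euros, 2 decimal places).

Let x1 = kg of talc, x2 = kg of titanium dioxide, x3 = kg of calcium carbonate, x4 = kg of kaolin, x5 = kg of phthalo green.
Minimise 1.19x1 + 5.55x2 + 0.68x3 + 0.91x4 + 28.64x5 s.t.:
  12x1 + 281x2 + 10x3 + 19x4 + 62x5 ≥ 487   (hiding power)
  2.75x1 + 4.1x2 + 2.7x3 + 2.6x4 + 2.05x5 ≥ 7.33   (density contribution)
  155x5 ≥ 68   (blue component)
  x1, x2, x3, x4, x5 ≥ 0.
The cheapest feasible vertex uses only titanium dioxide, phthalo green; talc, calcium carbonate, kaolin are not used. The hiding power and blue component requirements are met with equality.
Optimal quantities: titanium dioxide = 1.6363 kg, phthalo green = 0.43871 kg.
Cost = 5.55·1.6363 + 28.64·0.43871 = 21.6461.

€21.65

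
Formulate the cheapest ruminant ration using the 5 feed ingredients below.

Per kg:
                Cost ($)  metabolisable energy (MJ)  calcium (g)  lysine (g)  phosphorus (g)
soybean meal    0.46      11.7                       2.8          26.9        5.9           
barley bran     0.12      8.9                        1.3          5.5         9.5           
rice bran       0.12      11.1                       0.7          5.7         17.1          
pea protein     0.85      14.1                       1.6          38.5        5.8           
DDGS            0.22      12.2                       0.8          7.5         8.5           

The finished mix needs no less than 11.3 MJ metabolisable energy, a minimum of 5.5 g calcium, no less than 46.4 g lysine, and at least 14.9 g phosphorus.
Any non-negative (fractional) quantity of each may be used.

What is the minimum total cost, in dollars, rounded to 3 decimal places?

$0.817

This is a linear program. Let x1 = kg of soybean meal, x2 = kg of barley bran, x3 = kg of rice bran, x4 = kg of pea protein, x5 = kg of DDGS.
Minimize 0.46x1 + 0.12x2 + 0.12x3 + 0.85x4 + 0.22x5 with:
  11.7x1 + 8.9x2 + 11.1x3 + 14.1x4 + 12.2x5 ≥ 11.3   (metabolisable energy)
  2.8x1 + 1.3x2 + 0.7x3 + 1.6x4 + 0.8x5 ≥ 5.5   (calcium)
  26.9x1 + 5.5x2 + 5.7x3 + 38.5x4 + 7.5x5 ≥ 46.4   (lysine)
  5.9x1 + 9.5x2 + 17.1x3 + 5.8x4 + 8.5x5 ≥ 14.9   (phosphorus)
  x1, x2, x3, x4, x5 ≥ 0.
The optimal basis is {soybean meal, barley bran}; rice bran, pea protein, DDGS drop out. There the calcium and lysine constraints are tight.
Optimal quantities: soybean meal = 1.5365 kg, barley bran = 0.92131 kg.
Cost = 0.46·1.5365 + 0.12·0.92131 = 0.81735.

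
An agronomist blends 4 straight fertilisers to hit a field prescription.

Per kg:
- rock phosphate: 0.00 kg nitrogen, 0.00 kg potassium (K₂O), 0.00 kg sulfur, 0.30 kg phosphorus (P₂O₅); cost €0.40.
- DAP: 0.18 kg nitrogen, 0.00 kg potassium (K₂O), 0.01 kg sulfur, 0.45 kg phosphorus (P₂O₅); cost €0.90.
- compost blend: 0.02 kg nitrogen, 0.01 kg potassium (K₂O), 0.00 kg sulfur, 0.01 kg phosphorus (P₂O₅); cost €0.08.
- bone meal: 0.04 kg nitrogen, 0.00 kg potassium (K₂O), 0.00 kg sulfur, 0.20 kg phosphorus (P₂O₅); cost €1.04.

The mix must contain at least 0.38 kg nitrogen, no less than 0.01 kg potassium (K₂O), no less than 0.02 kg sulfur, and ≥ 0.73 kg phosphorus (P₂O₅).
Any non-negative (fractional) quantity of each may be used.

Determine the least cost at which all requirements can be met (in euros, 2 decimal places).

Let x1 = kg of rock phosphate, x2 = kg of DAP, x3 = kg of compost blend, x4 = kg of bone meal.
Minimise 0.4x1 + 0.9x2 + 0.08x3 + 1.04x4 s.t.:
  0.18x2 + 0.02x3 + 0.04x4 ≥ 0.38   (nitrogen)
  0.01x3 ≥ 0.01   (potassium (K₂O))
  0.01x2 ≥ 0.02   (sulfur)
  0.3x1 + 0.45x2 + 0.01x3 + 0.2x4 ≥ 0.73   (phosphorus (P₂O₅))
  x1, x2, x3, x4 ≥ 0.
At the optimum only DAP, compost blend are positive (rock phosphate, bone meal = 0). Binding constraints: nitrogen, potassium (K₂O), sulfur.
Solving gives x2 = 2, x3 = 1.
Hence cost = 0.9·2 + 0.08·1 = €1.8800.

€1.88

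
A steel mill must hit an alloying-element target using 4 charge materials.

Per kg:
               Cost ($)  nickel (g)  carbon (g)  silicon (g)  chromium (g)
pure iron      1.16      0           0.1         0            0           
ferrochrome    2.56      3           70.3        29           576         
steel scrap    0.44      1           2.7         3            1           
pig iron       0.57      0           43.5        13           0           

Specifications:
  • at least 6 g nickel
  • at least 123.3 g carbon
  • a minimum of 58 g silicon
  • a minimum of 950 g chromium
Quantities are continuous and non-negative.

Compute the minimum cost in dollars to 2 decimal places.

$4.99

Set it up as a linear program. Let x1 = kg of pure iron, x2 = kg of ferrochrome, x3 = kg of steel scrap, x4 = kg of pig iron.
Minimize 1.16x1 + 2.56x2 + 0.44x3 + 0.57x4 with:
  3x2 + 1x3 ≥ 6   (nickel)
  0.1x1 + 70.3x2 + 2.7x3 + 43.5x4 ≥ 123.3   (carbon)
  29x2 + 3x3 + 13x4 ≥ 58   (silicon)
  576x2 + 1x3 ≥ 950   (chromium)
  x1, x2, x3, x4 ≥ 0.
The cheapest feasible vertex uses only ferrochrome, steel scrap, pig iron; pure iron is not used. Binding constraints: nickel, silicon, chromium.
So ferrochrome = 1.647 kg, steel scrap = 1.058 kg, pig iron = 0.5424 kg.
Objective = 2.56·1.647 + 0.44·1.058 + 0.57·0.5424 = 4.9910.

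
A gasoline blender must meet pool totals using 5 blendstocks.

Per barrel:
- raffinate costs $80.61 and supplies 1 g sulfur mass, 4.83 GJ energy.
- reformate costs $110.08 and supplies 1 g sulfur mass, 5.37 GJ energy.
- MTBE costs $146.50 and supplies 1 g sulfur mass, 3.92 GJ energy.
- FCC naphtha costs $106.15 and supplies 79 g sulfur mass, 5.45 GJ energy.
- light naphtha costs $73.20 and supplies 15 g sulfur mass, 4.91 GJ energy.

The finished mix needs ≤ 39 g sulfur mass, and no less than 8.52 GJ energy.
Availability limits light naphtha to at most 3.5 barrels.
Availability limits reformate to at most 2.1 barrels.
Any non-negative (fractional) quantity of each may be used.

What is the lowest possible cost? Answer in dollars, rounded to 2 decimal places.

Let x1 = barrels of raffinate, x2 = barrels of reformate, x3 = barrels of MTBE, x4 = barrels of FCC naphtha, x5 = barrels of light naphtha.
min 80.61x1 + 110.08x2 + 146.5x3 + 106.15x4 + 73.2x5 with:
  1x1 + 1x2 + 1x3 + 79x4 + 15x5 ≤ 39   (sulfur mass)
  4.83x1 + 5.37x2 + 3.92x3 + 5.45x4 + 4.91x5 ≥ 8.52   (energy)
  x5 ≤ 3.5
  x2 ≤ 2.1
  x1, x2, x3, x4, x5 ≥ 0.
At the optimum only light naphtha is positive (raffinate, reformate, MTBE, FCC naphtha = 0). Binding constraint: energy.
So light naphtha = 1.7352 barrels.
Total cost: 73.2·1.7352 = 127.0166.

$127.02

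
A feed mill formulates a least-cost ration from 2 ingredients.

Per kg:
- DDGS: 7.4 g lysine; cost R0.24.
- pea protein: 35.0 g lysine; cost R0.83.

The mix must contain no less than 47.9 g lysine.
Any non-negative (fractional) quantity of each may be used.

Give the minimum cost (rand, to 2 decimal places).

R1.14

This is a linear program. Let x1 = kg of DDGS, x2 = kg of pea protein.
min 0.24x1 + 0.83x2 subject to:
  7.4x1 + 35x2 ≥ 47.9   (lysine)
  x1, x2 ≥ 0.
The optimal basis is {pea protein}; DDGS drops out. The lysine requirement is met with equality.
So pea protein = 1.369 kg.
Objective = 0.83·1.369 = 1.1363.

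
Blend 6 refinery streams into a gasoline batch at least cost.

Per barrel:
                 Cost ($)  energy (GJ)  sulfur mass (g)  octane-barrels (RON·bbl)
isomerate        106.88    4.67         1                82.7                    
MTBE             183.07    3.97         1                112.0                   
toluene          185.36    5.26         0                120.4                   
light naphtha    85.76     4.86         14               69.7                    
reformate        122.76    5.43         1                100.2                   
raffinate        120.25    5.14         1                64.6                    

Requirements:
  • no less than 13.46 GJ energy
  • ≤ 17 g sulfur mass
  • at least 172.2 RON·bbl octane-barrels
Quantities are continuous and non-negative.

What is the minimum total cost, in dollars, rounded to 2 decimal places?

Treat it as an LP. Let x1 = barrels of isomerate, x2 = barrels of MTBE, x3 = barrels of toluene, x4 = barrels of light naphtha, x5 = barrels of reformate, x6 = barrels of raffinate.
Minimise 106.88x1 + 183.07x2 + 185.36x3 + 85.76x4 + 122.76x5 + 120.25x6 s.t.:
  4.67x1 + 3.97x2 + 5.26x3 + 4.86x4 + 5.43x5 + 5.14x6 ≥ 13.46   (energy)
  1x1 + 1x2 + 14x4 + 1x5 + 1x6 ≤ 17   (sulfur mass)
  82.7x1 + 112x2 + 120.4x3 + 69.7x4 + 100.2x5 + 64.6x6 ≥ 172.2   (octane-barrels)
  x1, x2, x3, x4, x5, x6 ≥ 0.
At the optimum only light naphtha, reformate are positive (isomerate, MTBE, toluene, raffinate = 0). There the energy and sulfur mass constraints are tight.
Optimal quantities: light naphtha = 1.10807 barrels, reformate = 1.48707 barrels.
Cost = 85.76·1.10807 + 122.76·1.48707 = 277.5808.

$277.58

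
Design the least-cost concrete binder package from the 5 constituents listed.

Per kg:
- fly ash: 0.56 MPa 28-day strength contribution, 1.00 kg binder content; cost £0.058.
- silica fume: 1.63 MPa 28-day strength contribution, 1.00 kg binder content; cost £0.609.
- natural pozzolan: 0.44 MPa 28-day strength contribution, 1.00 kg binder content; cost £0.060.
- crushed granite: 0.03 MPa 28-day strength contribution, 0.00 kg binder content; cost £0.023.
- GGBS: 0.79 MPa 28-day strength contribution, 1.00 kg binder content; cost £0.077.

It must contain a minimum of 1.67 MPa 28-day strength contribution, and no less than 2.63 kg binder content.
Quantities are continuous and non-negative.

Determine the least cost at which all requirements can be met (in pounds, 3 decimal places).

This is a linear program. Let x1 = kg of fly ash, x2 = kg of silica fume, x3 = kg of natural pozzolan, x4 = kg of crushed granite, x5 = kg of GGBS.
min 0.058x1 + 0.609x2 + 0.06x3 + 0.023x4 + 0.077x5 subject to:
  0.56x1 + 1.63x2 + 0.44x3 + 0.03x4 + 0.79x5 ≥ 1.67   (28-day strength contribution)
  1x1 + 1x2 + 1x3 + 1x5 ≥ 2.63   (binder content)
  x1, x2, x3, x4, x5 ≥ 0.
The minimum-cost mix takes nothing from silica fume, natural pozzolan, crushed granite — only fly ash, GGBS. There the 28-day strength contribution and binder content constraints are tight.
Solving gives x1 = 1.773, x5 = 0.8574.
Cost = 0.058·1.773 + 0.077·0.8574 = 0.16885.

£0.169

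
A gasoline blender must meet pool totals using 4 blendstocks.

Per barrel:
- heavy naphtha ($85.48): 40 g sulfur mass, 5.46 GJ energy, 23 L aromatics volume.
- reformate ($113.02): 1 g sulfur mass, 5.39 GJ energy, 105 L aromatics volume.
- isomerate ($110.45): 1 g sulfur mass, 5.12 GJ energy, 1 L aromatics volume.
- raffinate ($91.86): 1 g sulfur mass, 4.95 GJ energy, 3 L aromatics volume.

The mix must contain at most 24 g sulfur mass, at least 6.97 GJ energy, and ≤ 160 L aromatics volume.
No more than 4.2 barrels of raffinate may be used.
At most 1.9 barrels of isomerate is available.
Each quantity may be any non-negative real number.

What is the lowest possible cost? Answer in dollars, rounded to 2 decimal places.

$120.14

Let x1 = barrels of heavy naphtha, x2 = barrels of reformate, x3 = barrels of isomerate, x4 = barrels of raffinate.
min 85.48x1 + 113.02x2 + 110.45x3 + 91.86x4 s.t.:
  40x1 + 1x2 + 1x3 + 1x4 ≤ 24   (sulfur mass)
  5.46x1 + 5.39x2 + 5.12x3 + 4.95x4 ≥ 6.97   (energy)
  23x1 + 105x2 + 1x3 + 3x4 ≤ 160   (aromatics volume)
  x4 ≤ 4.2
  x3 ≤ 1.9
  x1, x2, x3, x4 ≥ 0.
At the optimum only heavy naphtha, raffinate are positive (reformate, isomerate = 0). Binding constraints: sulfur mass and energy.
So heavy naphtha = 0.5808 barrels, raffinate = 0.7674 barrels.
Cost = 85.48·0.5808 + 91.86·0.7674 = 120.1401.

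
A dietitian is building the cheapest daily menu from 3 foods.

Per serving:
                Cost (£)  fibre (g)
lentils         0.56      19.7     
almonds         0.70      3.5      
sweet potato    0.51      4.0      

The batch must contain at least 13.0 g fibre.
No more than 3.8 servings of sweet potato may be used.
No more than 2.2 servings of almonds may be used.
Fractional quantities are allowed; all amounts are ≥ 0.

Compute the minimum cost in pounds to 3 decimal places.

£0.370

This is a linear program. Let x1 = servings of lentils, x2 = servings of almonds, x3 = servings of sweet potato.
Minimize 0.56x1 + 0.7x2 + 0.51x3 with:
  19.7x1 + 3.5x2 + 4x3 ≥ 13   (fibre)
  x3 ≤ 3.8
  x2 ≤ 2.2
  x1, x2, x3 ≥ 0.
At the optimum only lentils is positive (almonds, sweet potato = 0). There the fibre constraint is tight.
Optimal quantities: lentils = 0.6599 servings.
Objective = 0.56·0.6599 = 0.36954.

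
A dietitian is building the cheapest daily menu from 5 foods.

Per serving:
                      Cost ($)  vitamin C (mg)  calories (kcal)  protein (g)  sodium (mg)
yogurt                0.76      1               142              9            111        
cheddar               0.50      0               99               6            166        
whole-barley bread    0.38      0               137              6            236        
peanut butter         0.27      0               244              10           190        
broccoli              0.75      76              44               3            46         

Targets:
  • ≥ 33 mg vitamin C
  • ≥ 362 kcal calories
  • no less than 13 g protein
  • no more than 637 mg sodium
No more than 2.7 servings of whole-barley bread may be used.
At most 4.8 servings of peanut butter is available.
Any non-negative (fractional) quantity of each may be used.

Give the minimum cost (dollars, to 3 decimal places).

Treat it as an LP. Let x1 = servings of yogurt, x2 = servings of cheddar, x3 = servings of whole-barley bread, x4 = servings of peanut butter, x5 = servings of broccoli.
min 0.76x1 + 0.5x2 + 0.38x3 + 0.27x4 + 0.75x5 subject to:
  1x1 + 76x5 ≥ 33   (vitamin C)
  142x1 + 99x2 + 137x3 + 244x4 + 44x5 ≥ 362   (calories)
  9x1 + 6x2 + 6x3 + 10x4 + 3x5 ≥ 13   (protein)
  111x1 + 166x2 + 236x3 + 190x4 + 46x5 ≤ 637   (sodium)
  x3 ≤ 2.7
  x4 ≤ 4.8
  x1, x2, x3, x4, x5 ≥ 0.
The optimal basis is {peanut butter, broccoli}; yogurt, cheddar, whole-barley bread drop out. There the vitamin C and calories constraints are tight.
That vertex is x4 = 1.405, x5 = 0.4342.
Total cost: 0.27·1.405 + 0.75·0.4342 = 0.70500.

$0.705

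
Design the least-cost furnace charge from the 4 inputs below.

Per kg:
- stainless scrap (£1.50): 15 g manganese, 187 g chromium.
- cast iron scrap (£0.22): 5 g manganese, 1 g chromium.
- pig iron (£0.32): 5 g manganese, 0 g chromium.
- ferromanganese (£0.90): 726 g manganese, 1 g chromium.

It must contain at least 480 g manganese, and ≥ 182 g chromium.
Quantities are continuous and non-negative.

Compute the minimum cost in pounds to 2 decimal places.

Let x1 = kg of stainless scrap, x2 = kg of cast iron scrap, x3 = kg of pig iron, x4 = kg of ferromanganese.
Minimize 1.5x1 + 0.22x2 + 0.32x3 + 0.9x4 subject to:
  15x1 + 5x2 + 5x3 + 726x4 ≥ 480   (manganese)
  187x1 + 1x2 + 1x4 ≥ 182   (chromium)
  x1, x2, x3, x4 ≥ 0.
The cheapest feasible vertex uses only stainless scrap, ferromanganese; cast iron scrap, pig iron are not used. There the manganese and chromium constraints are tight.
Solving gives x1 = 0.9698, x4 = 0.6411.
Cost = 1.5·0.9698 + 0.9·0.6411 = 2.0317.

£2.03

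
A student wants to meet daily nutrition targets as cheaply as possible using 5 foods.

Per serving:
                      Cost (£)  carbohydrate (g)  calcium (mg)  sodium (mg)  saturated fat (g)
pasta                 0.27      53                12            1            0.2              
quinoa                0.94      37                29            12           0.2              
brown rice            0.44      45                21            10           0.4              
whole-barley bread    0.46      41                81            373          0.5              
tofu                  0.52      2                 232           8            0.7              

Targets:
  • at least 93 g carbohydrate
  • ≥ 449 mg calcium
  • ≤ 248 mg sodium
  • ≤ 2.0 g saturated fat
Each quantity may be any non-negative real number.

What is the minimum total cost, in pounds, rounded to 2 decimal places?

£1.42

Set it up as a linear program. Let x1 = servings of pasta, x2 = servings of quinoa, x3 = servings of brown rice, x4 = servings of whole-barley bread, x5 = servings of tofu.
Minimise 0.27x1 + 0.94x2 + 0.44x3 + 0.46x4 + 0.52x5 s.t.:
  53x1 + 37x2 + 45x3 + 41x4 + 2x5 ≥ 93   (carbohydrate)
  12x1 + 29x2 + 21x3 + 81x4 + 232x5 ≥ 449   (calcium)
  1x1 + 12x2 + 10x3 + 373x4 + 8x5 ≤ 248   (sodium)
  0.2x1 + 0.2x2 + 0.4x3 + 0.5x4 + 0.7x5 ≤ 2   (saturated fat)
  x1, x2, x3, x4, x5 ≥ 0.
The cheapest feasible vertex uses only pasta, tofu; quinoa, brown rice, whole-barley bread are not used. Binding constraints: carbohydrate and calcium.
Optimal quantities: pasta = 1.685 servings, tofu = 1.848 servings.
Objective = 0.27·1.685 + 0.52·1.848 = 1.4159.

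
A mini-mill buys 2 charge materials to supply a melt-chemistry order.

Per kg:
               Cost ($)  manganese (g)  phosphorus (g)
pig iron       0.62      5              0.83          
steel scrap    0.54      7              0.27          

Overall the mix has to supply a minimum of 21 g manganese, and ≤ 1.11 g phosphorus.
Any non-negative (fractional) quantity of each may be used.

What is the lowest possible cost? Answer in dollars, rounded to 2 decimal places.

$1.62

This is a linear program. Let x1 = kg of pig iron, x2 = kg of steel scrap.
Minimize 0.62x1 + 0.54x2 with:
  5x1 + 7x2 ≥ 21   (manganese)
  0.83x1 + 0.27x2 ≤ 1.11   (phosphorus)
  x1, x2 ≥ 0.
The optimal basis is {steel scrap}; pig iron drops out. Binding constraint: manganese.
That vertex is x2 = 3.
Objective = 0.54·3 = 1.6200.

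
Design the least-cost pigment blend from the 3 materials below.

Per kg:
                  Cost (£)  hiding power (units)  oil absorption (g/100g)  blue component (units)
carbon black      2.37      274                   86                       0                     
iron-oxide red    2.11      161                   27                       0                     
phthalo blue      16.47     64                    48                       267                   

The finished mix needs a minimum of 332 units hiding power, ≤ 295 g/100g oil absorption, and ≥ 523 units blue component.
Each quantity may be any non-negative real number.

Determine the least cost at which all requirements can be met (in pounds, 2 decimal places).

Let x1 = kg of carbon black, x2 = kg of iron-oxide red, x3 = kg of phthalo blue.
min 2.37x1 + 2.11x2 + 16.47x3 with:
  274x1 + 161x2 + 64x3 ≥ 332   (hiding power)
  86x1 + 27x2 + 48x3 ≤ 295   (oil absorption)
  267x3 ≥ 523   (blue component)
  x1, x2, x3 ≥ 0.
The optimal basis is {carbon black, phthalo blue}; iron-oxide red drops out. There the hiding power and blue component constraints are tight.
So carbon black = 0.7541 kg, phthalo blue = 1.959 kg.
Total cost: 2.37·0.7541 + 16.47·1.959 = 34.0519.

£34.05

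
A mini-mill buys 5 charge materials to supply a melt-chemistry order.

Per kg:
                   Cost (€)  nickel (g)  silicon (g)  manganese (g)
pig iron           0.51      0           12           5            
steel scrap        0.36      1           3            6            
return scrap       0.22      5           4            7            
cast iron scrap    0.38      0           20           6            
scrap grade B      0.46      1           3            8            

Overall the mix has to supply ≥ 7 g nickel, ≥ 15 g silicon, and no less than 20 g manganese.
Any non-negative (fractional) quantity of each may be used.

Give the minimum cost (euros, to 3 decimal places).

€0.670

Set it up as a linear program. Let x1 = kg of pig iron, x2 = kg of steel scrap, x3 = kg of return scrap, x4 = kg of cast iron scrap, x5 = kg of scrap grade B.
min 0.51x1 + 0.36x2 + 0.22x3 + 0.38x4 + 0.46x5 s.t.:
  1x2 + 5x3 + 1x5 ≥ 7   (nickel)
  12x1 + 3x2 + 4x3 + 20x4 + 3x5 ≥ 15   (silicon)
  5x1 + 6x2 + 7x3 + 6x4 + 8x5 ≥ 20   (manganese)
  x1, x2, x3, x4, x5 ≥ 0.
At the optimum only return scrap, cast iron scrap are positive (pig iron, steel scrap, scrap grade B = 0). The silicon and manganese requirements are met with equality.
So return scrap = 2.672 kg, cast iron scrap = 0.2155 kg.
Total cost: 0.22·2.672 + 0.38·0.2155 = 0.66973.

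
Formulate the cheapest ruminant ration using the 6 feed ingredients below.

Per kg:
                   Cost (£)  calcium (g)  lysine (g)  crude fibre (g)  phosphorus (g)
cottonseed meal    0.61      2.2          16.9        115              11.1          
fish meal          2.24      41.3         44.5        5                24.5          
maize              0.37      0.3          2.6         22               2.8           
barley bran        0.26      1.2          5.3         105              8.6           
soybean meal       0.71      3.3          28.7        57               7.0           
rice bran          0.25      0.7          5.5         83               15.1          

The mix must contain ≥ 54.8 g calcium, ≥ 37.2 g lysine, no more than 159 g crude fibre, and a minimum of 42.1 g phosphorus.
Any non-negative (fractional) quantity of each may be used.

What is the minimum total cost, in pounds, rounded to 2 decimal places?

Treat it as an LP. Let x1 = kg of cottonseed meal, x2 = kg of fish meal, x3 = kg of maize, x4 = kg of barley bran, x5 = kg of soybean meal, x6 = kg of rice bran.
Minimise 0.61x1 + 2.24x2 + 0.37x3 + 0.26x4 + 0.71x5 + 0.25x6 s.t.:
  2.2x1 + 41.3x2 + 0.3x3 + 1.2x4 + 3.3x5 + 0.7x6 ≥ 54.8   (calcium)
  16.9x1 + 44.5x2 + 2.6x3 + 5.3x4 + 28.7x5 + 5.5x6 ≥ 37.2   (lysine)
  115x1 + 5x2 + 22x3 + 105x4 + 57x5 + 83x6 ≤ 159   (crude fibre)
  11.1x1 + 24.5x2 + 2.8x3 + 8.6x4 + 7x5 + 15.1x6 ≥ 42.1   (phosphorus)
  x1, x2, x3, x4, x5, x6 ≥ 0.
The cheapest feasible vertex uses only fish meal, rice bran; cottonseed meal, maize, barley bran, soybean meal are not used. Binding constraints: calcium and phosphorus.
So fish meal = 1.316 kg, rice bran = 0.6532 kg.
Cost = 2.24·1.316 + 0.25·0.6532 = 3.1111.

£3.11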